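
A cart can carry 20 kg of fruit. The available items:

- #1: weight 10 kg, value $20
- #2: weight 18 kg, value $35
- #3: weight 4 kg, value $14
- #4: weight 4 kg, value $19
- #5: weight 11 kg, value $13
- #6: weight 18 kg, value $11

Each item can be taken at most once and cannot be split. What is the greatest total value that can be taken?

Check high-value combinations within 20 kg:
- #1+#3+#4: weight 10+4+4=18, value 20+14+19=53
- #3+#4+#5: weight 4+4+11=19, value 14+19+13=46
- #1+#4: weight 10+4=14, value 20+19=39
- #2: weight 18, value 35
- #1+#3: weight 10+4=14, value 20+14=34
Best: $53.

$53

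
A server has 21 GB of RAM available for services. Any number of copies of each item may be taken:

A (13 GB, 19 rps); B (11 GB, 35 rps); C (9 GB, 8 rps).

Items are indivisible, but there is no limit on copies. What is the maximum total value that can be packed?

43 rps

Best value-per-unit is B at 35/11; filling with it alone gives 1×35 = 35.
Optimal mix: 1×B + 1×C → memory 20, value 43.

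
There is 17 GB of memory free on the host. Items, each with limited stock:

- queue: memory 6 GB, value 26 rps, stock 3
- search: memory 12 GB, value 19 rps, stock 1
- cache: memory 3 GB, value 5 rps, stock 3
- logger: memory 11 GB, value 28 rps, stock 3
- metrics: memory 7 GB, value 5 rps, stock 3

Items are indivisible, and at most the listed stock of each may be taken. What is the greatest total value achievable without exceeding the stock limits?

Top feasible selections:
- 2×queue + 1×cache: memory 15, value 57
- 1×queue + 1×logger: memory 17, value 54
Best: 57 rps.

57 rps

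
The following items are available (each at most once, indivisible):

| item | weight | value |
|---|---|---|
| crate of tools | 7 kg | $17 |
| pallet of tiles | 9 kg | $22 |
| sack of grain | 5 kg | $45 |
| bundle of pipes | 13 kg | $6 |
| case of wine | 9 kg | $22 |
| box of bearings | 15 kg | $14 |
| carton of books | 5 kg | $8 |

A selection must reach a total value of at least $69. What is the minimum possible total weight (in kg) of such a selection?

17

Subsets with value ≥ 69, sorted by total weight:
- crate of tools+sack of grain+carton of books: weight 17, value 70
- pallet of tiles+sack of grain+carton of books: weight 19, value 75
Minimum weight: 17 kg.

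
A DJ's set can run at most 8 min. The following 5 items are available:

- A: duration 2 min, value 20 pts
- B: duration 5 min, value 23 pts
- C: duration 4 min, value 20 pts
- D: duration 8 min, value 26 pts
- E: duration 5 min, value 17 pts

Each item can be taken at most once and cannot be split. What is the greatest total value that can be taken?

43 pts

Check high-value combinations within 8 min:
- A+B: duration 2+5=7, value 20+23=43
- A+C: duration 2+4=6, value 20+20=40
- A+E: duration 2+5=7, value 20+17=37
- D: duration 8, value 26
- B: duration 5, value 23
Best: 43 pts.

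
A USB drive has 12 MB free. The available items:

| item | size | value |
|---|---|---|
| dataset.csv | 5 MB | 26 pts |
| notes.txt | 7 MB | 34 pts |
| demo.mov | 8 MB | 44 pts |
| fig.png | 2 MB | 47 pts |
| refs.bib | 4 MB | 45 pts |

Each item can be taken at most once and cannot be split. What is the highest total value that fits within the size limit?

118 pts

This is a 0/1 knapsack; check combinations near the capacity.
- dataset.csv+fig.png+refs.bib: size 5+2+4=11, value 26+47+45=118
- fig.png+refs.bib: size 2+4=6, value 47+45=92
- demo.mov+fig.png: size 8+2=10, value 44+47=91
- demo.mov+refs.bib: size 8+4=12, value 44+45=89
- notes.txt+fig.png: size 7+2=9, value 34+47=81
Best: 118 pts.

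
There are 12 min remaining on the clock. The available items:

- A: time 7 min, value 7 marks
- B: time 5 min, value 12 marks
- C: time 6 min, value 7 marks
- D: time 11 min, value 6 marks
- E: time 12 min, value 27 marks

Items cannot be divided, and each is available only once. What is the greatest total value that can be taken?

This is a 0/1 knapsack; check combinations near the capacity.
- E: time 12, value 27
- B+C: time 5+6=11, value 12+7=19
- A+B: time 7+5=12, value 7+12=19
Best: 27 marks.

27 marks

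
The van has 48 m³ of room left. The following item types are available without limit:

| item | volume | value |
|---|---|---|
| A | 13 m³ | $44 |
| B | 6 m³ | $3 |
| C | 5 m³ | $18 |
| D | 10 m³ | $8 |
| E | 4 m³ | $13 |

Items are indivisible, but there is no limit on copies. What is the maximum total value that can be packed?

$170

Best value-per-unit is C at 18/5; filling with it alone gives 9×18 = 162.
Optimal mix: 1×A + 7×C → volume 48, value 170.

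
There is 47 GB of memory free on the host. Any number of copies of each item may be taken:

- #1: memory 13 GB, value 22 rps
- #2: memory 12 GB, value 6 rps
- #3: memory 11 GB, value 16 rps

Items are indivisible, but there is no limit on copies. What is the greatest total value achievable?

Best value-per-unit is #1 at 22/13; filling with it alone gives 3×22 = 66.
Optimal mix: 1×#1 + 3×#3 → memory 46, value 70.

70 rps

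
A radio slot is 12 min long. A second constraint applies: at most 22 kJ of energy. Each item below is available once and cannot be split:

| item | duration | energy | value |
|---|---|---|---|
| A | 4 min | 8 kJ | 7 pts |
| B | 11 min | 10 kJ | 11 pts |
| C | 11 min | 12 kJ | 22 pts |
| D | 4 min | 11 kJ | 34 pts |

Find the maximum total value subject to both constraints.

Feasible sets respecting both limits:
- A+D: duration 8, energy 19, value 41
- D: duration 4, energy 11, value 34
- C: duration 11, energy 12, value 22
Best: 41 pts.

41 pts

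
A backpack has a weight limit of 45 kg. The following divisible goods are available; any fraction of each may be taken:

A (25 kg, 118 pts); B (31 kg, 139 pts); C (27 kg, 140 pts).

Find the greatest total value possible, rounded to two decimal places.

224.96

Take in order of value per unit:
- C (140/27 per unit): all 27 → value 140, running total 140.00
- A (118/25 per unit): 18 of 25 → value 18×118/25 = 84.9600, running total 224.96
Total 224.96.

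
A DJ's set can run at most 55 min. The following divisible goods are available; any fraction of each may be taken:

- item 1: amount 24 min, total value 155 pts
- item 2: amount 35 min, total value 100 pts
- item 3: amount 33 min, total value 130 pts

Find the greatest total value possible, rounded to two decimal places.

277.12

Take in order of value per unit:
- item 1 (155/24 per unit): all 24 → value 155, running total 155.00
- item 3 (130/33 per unit): 31 of 33 → value 31×130/33 = 122.1212, running total 277.12
Total 277.12.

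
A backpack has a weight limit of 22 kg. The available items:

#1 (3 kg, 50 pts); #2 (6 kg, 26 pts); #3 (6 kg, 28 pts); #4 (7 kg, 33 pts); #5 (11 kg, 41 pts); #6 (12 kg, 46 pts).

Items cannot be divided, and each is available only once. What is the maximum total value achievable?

137 pts

Check high-value combinations within 22 kg:
- #1+#2+#3+#4: weight 3+6+6+7=22, value 50+26+28+33=137
- #1+#4+#6: weight 3+7+12=22, value 50+33+46=129
- #1+#4+#5: weight 3+7+11=21, value 50+33+41=124
- #1+#3+#6: weight 3+6+12=21, value 50+28+46=124
- #1+#2+#6: weight 3+6+12=21, value 50+26+46=122
Best: 137 pts.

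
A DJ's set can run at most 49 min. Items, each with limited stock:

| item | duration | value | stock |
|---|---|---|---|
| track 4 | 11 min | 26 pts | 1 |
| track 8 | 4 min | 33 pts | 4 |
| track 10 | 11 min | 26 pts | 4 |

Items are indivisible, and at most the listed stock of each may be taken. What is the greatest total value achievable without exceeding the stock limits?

Best selections within duration 49 and stock limits:
- 4×track 8 + 3×track 10: duration 49, value 210
- 1×track 4 + 4×track 8 + 2×track 10: duration 49, value 210
- 4×track 8 + 2×track 10: duration 38, value 184
Best: 210 pts.

210 pts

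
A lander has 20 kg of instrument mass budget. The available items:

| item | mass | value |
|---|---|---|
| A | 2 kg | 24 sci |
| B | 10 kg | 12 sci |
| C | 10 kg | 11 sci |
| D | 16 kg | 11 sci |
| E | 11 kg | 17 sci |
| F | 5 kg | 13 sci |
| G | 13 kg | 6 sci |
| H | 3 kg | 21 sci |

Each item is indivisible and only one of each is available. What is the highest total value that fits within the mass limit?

70 sci

Check high-value combinations within 20 kg:
- A+B+F+H: mass 2+10+5+3=20, value 24+12+13+21=70
- A+C+F+H: mass 2+10+5+3=20, value 24+11+13+21=69
- A+E+H: mass 2+11+3=16, value 24+17+21=62
- A+F+H: mass 2+5+3=10, value 24+13+21=58
Best: 70 sci.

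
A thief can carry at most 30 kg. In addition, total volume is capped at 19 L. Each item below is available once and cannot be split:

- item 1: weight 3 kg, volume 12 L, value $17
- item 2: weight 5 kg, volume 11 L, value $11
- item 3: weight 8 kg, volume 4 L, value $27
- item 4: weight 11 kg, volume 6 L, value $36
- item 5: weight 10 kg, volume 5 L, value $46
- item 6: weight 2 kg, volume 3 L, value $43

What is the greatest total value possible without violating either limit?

Feasible sets respecting both limits:
- item 4+item 5+item 6: weight 23, volume 14, value 125
- item 3+item 5+item 6: weight 20, volume 12, value 116
- item 3+item 4+item 5: weight 29, volume 15, value 109
Best: $125.

$125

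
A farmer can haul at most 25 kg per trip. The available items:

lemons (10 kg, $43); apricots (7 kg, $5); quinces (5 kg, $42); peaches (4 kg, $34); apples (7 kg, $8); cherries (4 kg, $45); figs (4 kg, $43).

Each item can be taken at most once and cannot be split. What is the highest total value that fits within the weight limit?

Check high-value combinations within 25 kg:
- lemons+quinces+cherries+figs: weight 10+5+4+4=23, value 43+42+45+43=173
- quinces+peaches+apples+cherries+figs: weight 5+4+7+4+4=24, value 42+34+8+45+43=172
- apricots+quinces+peaches+cherries+figs: weight 7+5+4+4+4=24, value 5+42+34+45+43=169
- lemons+peaches+cherries+figs: weight 10+4+4+4=22, value 43+34+45+43=165
Best: $173.

$173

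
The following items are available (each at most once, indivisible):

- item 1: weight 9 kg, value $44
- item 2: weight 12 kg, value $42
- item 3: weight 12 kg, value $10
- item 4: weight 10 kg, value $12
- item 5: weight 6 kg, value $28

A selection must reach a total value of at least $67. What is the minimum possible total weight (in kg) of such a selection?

15

Subsets with value ≥ 67, sorted by total weight:
- item 1+item 5: weight 15, value 72
- item 2+item 5: weight 18, value 70
- item 1+item 2: weight 21, value 86
Minimum weight: 15 kg.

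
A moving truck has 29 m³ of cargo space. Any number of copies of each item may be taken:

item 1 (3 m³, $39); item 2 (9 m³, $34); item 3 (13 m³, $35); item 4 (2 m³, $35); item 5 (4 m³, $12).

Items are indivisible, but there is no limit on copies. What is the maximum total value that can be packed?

$494

Best value-per-unit is item 4 at 35/2; filling with it alone gives 14×35 = 490.
Optimal mix: 1×item 1 + 13×item 4 → volume 29, value 494.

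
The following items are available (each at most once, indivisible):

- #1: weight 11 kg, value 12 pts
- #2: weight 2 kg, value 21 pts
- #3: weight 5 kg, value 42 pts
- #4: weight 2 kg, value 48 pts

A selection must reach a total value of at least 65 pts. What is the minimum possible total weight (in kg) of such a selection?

4

Subsets with value ≥ 65, sorted by total weight:
- #2+#4: weight 4, value 69
- #3+#4: weight 7, value 90
- #2+#3+#4: weight 9, value 111
- #1+#2+#4: weight 15, value 81
Minimum weight: 4 kg.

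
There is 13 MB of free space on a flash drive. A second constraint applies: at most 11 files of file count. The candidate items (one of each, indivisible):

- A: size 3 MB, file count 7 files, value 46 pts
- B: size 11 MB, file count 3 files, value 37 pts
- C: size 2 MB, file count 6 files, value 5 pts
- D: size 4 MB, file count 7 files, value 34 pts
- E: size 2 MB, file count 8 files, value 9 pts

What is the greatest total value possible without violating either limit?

46 pts

Feasible sets respecting both limits:
- A: size 3, file count 7, value 46
- B+E: size 13, file count 11, value 46
- B+C: size 13, file count 9, value 42
- B: size 11, file count 3, value 37
Best: 46 pts.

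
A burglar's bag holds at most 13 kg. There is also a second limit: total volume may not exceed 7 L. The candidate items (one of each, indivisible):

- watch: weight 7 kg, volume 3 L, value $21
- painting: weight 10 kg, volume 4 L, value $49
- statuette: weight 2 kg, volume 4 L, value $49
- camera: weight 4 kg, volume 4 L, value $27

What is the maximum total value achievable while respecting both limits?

Feasible sets respecting both limits:
- watch+statuette: weight 9, volume 7, value 70
- painting: weight 10, volume 4, value 49
- statuette: weight 2, volume 4, value 49
- watch+camera: weight 11, volume 7, value 48
Best: $70.

$70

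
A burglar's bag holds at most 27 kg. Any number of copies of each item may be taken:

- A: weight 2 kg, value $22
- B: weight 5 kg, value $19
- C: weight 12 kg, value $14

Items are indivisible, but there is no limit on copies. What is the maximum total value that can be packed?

Best value-per-unit is A at 22/2, and filling with it alone uses weight 13×2=26. No mix of the others beats 13×22 = 286.

$286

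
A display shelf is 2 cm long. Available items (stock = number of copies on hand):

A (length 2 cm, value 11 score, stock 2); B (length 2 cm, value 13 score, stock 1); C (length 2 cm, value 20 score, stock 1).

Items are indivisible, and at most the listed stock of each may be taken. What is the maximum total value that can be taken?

20 score

Best selections within length 2 and stock limits:
- 1×C: length 2, value 20
- 1×B: length 2, value 13
- 1×A: length 2, value 11
Best: 20 score.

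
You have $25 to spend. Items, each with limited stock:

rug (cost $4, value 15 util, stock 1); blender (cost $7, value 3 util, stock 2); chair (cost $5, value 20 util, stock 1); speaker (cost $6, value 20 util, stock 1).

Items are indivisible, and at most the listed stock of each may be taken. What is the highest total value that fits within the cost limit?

58 util

Top feasible selections:
- 1×rug + 1×blender + 1×chair + 1×speaker: cost 22, value 58
- 1×rug + 1×chair + 1×speaker: cost 15, value 55
- 2×blender + 1×chair + 1×speaker: cost 25, value 46
- 1×blender + 1×chair + 1×speaker: cost 18, value 43
Best: 58 util.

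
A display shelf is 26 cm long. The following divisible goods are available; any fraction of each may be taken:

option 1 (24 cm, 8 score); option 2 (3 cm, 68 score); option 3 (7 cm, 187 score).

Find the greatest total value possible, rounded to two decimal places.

260.33

Take in order of value per unit:
- option 3 (187/7 per unit): all 7 → value 187, running total 187.00
- option 2 (68/3 per unit): all 3 → value 68, running total 255.00
- option 1 (8/24 per unit): 16 of 24 → value 16×8/24 = 5.3333, running total 260.33
Total 260.33.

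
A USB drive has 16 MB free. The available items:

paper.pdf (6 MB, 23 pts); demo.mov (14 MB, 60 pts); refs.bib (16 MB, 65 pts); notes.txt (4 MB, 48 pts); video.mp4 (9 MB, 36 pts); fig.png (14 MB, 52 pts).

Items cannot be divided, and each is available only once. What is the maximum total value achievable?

84 pts

Check high-value combinations within 16 MB:
- notes.txt+video.mp4: size 4+9=13, value 48+36=84
- paper.pdf+notes.txt: size 6+4=10, value 23+48=71
- refs.bib: size 16, value 65
- demo.mov: size 14, value 60
Best: 84 pts.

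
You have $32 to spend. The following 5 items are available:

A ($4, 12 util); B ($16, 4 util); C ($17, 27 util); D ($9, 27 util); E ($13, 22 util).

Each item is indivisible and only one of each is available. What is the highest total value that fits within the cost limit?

This is a 0/1 knapsack; check combinations near the capacity.
- A+C+D: cost 4+17+9=30, value 12+27+27=66
- A+D+E: cost 4+9+13=26, value 12+27+22=61
- C+D: cost 17+9=26, value 27+27=54
- D+E: cost 9+13=22, value 27+22=49
- C+E: cost 17+13=30, value 27+22=49
Best: 66 util.

66 util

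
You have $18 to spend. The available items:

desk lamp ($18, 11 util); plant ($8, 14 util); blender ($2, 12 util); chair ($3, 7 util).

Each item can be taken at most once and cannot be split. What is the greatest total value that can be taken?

This is a 0/1 knapsack; check combinations near the capacity.
- plant+blender+chair: cost 8+2+3=13, value 14+12+7=33
- plant+blender: cost 8+2=10, value 14+12=26
- plant+chair: cost 8+3=11, value 14+7=21
Best: 33 util.

33 util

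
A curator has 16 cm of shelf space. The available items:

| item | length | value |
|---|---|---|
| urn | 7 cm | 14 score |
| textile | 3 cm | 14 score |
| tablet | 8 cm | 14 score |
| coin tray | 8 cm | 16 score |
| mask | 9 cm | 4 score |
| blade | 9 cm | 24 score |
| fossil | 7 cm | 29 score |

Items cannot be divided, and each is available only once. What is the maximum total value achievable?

53 score

This is a 0/1 knapsack; check combinations near the capacity.
- blade+fossil: length 9+7=16, value 24+29=53
- coin tray+fossil: length 8+7=15, value 16+29=45
- textile+fossil: length 3+7=10, value 14+29=43
- urn+fossil: length 7+7=14, value 14+29=43
- tablet+fossil: length 8+7=15, value 14+29=43
Best: 53 score.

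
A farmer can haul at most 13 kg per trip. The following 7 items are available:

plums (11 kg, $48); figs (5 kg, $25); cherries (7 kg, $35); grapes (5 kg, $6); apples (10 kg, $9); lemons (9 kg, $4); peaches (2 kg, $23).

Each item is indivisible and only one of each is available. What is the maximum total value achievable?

$71

Check high-value combinations within 13 kg:
- plums+peaches: weight 11+2=13, value 48+23=71
- figs+cherries: weight 5+7=12, value 25+35=60
- cherries+peaches: weight 7+2=9, value 35+23=58
- figs+grapes+peaches: weight 5+5+2=12, value 25+6+23=54
Best: $71.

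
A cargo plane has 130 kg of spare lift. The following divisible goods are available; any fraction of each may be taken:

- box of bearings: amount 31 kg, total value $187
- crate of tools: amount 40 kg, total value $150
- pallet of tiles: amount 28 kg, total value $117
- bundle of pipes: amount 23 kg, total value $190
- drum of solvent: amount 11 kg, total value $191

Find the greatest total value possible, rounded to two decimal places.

823.75

Take in order of value per unit:
- drum of solvent (191/11 per unit): all 11 → value 191, running total 191.00
- bundle of pipes (190/23 per unit): all 23 → value 190, running total 381.00
- box of bearings (187/31 per unit): all 31 → value 187, running total 568.00
- pallet of tiles (117/28 per unit): all 28 → value 117, running total 685.00
- crate of tools (150/40 per unit): 37 of 40 → value 37×150/40 = 138.7500, running total 823.75
Total 823.75.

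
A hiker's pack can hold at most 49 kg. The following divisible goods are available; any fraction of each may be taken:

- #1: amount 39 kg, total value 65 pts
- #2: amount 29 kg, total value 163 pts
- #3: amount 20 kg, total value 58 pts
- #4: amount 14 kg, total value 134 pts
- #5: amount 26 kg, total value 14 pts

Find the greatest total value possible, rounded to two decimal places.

Take in order of value per unit:
- #4 (134/14 per unit): all 14 → value 134, running total 134.00
- #2 (163/29 per unit): all 29 → value 163, running total 297.00
- #3 (58/20 per unit): 6 of 20 → value 6×58/20 = 17.4000, running total 314.40
Total 314.40.

314.40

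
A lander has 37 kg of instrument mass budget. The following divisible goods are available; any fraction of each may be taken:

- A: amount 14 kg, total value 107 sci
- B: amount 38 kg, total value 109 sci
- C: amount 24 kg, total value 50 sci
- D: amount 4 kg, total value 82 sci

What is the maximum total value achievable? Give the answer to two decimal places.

Take in order of value per unit:
- D (82/4 per unit): all 4 → value 82, running total 82.00
- A (107/14 per unit): all 14 → value 107, running total 189.00
- B (109/38 per unit): 19 of 38 → value 19×109/38 = 54.5000, running total 243.50
Total 243.50.

243.50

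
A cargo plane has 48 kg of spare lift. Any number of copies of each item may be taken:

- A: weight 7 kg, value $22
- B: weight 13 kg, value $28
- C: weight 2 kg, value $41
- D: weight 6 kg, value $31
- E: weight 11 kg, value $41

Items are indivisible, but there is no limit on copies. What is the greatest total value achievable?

Best value-per-unit is C at 41/2, and filling with it alone uses weight 24×2=48. No mix of the others beats 24×41 = 984.

$984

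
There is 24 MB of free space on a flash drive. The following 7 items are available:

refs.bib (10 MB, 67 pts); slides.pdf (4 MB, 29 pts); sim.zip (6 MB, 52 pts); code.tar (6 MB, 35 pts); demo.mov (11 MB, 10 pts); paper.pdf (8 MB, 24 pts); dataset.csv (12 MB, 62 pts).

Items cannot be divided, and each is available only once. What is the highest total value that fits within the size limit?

Check high-value combinations within 24 MB:
- refs.bib+sim.zip+code.tar: size 10+6+6=22, value 67+52+35=154
- sim.zip+code.tar+dataset.csv: size 6+6+12=24, value 52+35+62=149
- refs.bib+slides.pdf+sim.zip: size 10+4+6=20, value 67+29+52=148
Best: 154 pts.

154 pts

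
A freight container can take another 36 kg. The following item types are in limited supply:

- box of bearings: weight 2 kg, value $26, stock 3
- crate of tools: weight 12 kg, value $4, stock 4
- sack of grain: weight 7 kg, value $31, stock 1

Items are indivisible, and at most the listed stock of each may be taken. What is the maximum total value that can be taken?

$113

Top feasible selections:
- 3×box of bearings + 1×crate of tools + 1×sack of grain: weight 25, value 113
- 3×box of bearings + 1×sack of grain: weight 13, value 109
- 2×box of bearings + 2×crate of tools + 1×sack of grain: weight 35, value 91
- 2×box of bearings + 1×crate of tools + 1×sack of grain: weight 23, value 87
Best: $113.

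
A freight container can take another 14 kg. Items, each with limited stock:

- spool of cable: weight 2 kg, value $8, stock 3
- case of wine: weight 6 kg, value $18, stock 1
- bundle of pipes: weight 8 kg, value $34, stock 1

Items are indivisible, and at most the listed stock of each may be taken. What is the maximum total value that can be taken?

$58

Top feasible selections:
- 3×spool of cable + 1×bundle of pipes: weight 14, value 58
- 1×case of wine + 1×bundle of pipes: weight 14, value 52
Best: $58.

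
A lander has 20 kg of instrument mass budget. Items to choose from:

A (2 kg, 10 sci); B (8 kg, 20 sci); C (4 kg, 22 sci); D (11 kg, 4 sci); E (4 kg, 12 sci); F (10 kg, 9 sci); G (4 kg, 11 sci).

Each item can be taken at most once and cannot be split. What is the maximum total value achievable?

65 sci

This is a 0/1 knapsack; check combinations near the capacity.
- B+C+E+G: mass 8+4+4+4=20, value 20+22+12+11=65
- A+B+C+E: mass 2+8+4+4=18, value 10+20+22+12=64
- A+B+C+G: mass 2+8+4+4=18, value 10+20+22+11=63
- A+C+E+G: mass 2+4+4+4=14, value 10+22+12+11=55
- B+C+E: mass 8+4+4=16, value 20+22+12=54
Best: 65 sci.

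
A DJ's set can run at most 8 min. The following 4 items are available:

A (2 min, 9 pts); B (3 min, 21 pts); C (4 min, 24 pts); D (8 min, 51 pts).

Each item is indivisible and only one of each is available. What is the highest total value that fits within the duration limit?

51 pts

Check high-value combinations within 8 min:
- D: duration 8, value 51
- B+C: duration 3+4=7, value 21+24=45
- A+C: duration 2+4=6, value 9+24=33
- A+B: duration 2+3=5, value 9+21=30
Best: 51 pts.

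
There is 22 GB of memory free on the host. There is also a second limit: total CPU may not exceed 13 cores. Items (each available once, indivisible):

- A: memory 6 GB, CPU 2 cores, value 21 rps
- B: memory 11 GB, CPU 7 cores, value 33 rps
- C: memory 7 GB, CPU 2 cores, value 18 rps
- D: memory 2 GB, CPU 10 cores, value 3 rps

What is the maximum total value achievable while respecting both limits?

54 rps

Feasible sets respecting both limits:
- A+B: memory 17, CPU 9, value 54
- B+C: memory 18, CPU 9, value 51
- A+C: memory 13, CPU 4, value 39
Best: 54 rps.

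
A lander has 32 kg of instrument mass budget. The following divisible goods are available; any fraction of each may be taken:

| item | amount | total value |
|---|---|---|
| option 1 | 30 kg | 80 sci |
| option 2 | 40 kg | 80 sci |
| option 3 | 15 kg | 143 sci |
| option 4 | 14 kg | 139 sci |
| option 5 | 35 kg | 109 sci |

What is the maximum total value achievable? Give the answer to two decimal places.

291.34

Take in order of value per unit:
- option 4 (139/14 per unit): all 14 → value 139, running total 139.00
- option 3 (143/15 per unit): all 15 → value 143, running total 282.00
- option 5 (109/35 per unit): 3 of 35 → value 3×109/35 = 9.3429, running total 291.34
Total 291.34.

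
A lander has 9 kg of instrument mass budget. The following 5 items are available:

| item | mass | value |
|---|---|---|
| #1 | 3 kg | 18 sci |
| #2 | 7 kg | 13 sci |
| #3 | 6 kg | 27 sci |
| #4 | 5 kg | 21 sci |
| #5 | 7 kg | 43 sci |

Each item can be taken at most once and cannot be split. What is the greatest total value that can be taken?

45 sci

Check high-value combinations within 9 kg:
- #1+#3: mass 3+6=9, value 18+27=45
- #5: mass 7, value 43
- #1+#4: mass 3+5=8, value 18+21=39
Best: 45 sci.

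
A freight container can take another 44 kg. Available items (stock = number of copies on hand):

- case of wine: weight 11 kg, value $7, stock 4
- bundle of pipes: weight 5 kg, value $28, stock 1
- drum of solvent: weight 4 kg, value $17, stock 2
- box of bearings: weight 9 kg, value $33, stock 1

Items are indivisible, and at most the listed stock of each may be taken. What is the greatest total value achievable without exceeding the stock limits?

Best selections within weight 44 and stock limits:
- 2×case of wine + 1×bundle of pipes + 2×drum of solvent + 1×box of bearings: weight 44, value 109
- 1×case of wine + 1×bundle of pipes + 2×drum of solvent + 1×box of bearings: weight 33, value 102
Best: $109.

$109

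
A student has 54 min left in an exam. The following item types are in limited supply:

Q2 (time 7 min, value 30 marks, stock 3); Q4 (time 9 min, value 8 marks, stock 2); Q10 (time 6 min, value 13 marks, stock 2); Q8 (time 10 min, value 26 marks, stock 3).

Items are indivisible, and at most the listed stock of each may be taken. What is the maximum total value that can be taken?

Best selections within time 54 and stock limits:
- 3×Q2 + 3×Q8: time 51, value 168
- 3×Q2 + 2×Q10 + 2×Q8: time 53, value 168
- 3×Q2 + 1×Q10 + 2×Q8: time 47, value 155
- 2×Q2 + 1×Q10 + 3×Q8: time 50, value 151
Best: 168 marks.

168 marks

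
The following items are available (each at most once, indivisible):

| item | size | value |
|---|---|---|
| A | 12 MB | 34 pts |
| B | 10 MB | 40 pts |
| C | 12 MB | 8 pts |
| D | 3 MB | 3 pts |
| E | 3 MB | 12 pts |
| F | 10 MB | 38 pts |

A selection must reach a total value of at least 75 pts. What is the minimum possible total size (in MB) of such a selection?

Subsets with value ≥ 75, sorted by total size:
- B+F: size 20, value 78
- B+E+F: size 23, value 90
- B+D+F: size 23, value 81
Minimum size: 20 MB.

20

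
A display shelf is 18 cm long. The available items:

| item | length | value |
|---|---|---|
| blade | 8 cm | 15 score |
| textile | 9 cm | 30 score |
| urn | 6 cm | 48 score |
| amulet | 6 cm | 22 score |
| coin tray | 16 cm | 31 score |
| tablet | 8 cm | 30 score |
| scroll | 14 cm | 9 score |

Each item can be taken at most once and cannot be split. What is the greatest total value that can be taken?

Check high-value combinations within 18 cm:
- urn+tablet: length 6+8=14, value 48+30=78
- textile+urn: length 9+6=15, value 30+48=78
- urn+amulet: length 6+6=12, value 48+22=70
- blade+urn: length 8+6=14, value 15+48=63
- textile+tablet: length 9+8=17, value 30+30=60
Best: 78 score.

78 score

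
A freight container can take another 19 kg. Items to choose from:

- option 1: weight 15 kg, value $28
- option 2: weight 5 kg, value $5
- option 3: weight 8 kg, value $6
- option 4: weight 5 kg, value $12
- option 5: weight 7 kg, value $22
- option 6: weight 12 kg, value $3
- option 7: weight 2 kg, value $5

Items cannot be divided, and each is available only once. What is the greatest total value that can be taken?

Check high-value combinations within 19 kg:
- option 2+option 4+option 5+option 7: weight 5+5+7+2=19, value 5+12+22+5=44
- option 4+option 5+option 7: weight 5+7+2=14, value 12+22+5=39
- option 2+option 4+option 5: weight 5+5+7=17, value 5+12+22=39
Best: $44.

$44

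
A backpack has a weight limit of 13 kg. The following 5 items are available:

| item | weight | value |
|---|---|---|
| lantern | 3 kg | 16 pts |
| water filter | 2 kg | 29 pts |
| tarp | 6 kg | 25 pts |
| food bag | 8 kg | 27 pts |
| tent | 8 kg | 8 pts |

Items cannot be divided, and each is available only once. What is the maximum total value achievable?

Check high-value combinations within 13 kg:
- lantern+water filter+food bag: weight 3+2+8=13, value 16+29+27=72
- lantern+water filter+tarp: weight 3+2+6=11, value 16+29+25=70
- water filter+food bag: weight 2+8=10, value 29+27=56
- water filter+tarp: weight 2+6=8, value 29+25=54
Best: 72 pts.

72 pts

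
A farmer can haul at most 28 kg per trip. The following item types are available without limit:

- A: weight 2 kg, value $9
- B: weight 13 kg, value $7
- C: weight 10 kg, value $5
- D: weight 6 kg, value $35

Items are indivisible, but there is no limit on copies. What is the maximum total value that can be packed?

$158

Best value-per-unit is D at 35/6; filling with it alone gives 4×35 = 140.
Optimal mix: 2×A + 4×D → weight 28, value 158.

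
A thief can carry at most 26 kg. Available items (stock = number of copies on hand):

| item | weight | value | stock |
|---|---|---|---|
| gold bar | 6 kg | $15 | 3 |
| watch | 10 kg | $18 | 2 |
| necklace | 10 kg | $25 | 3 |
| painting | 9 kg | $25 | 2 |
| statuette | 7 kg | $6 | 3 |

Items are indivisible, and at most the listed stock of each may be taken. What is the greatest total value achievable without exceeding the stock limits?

$65

Top feasible selections:
- 1×gold bar + 2×painting: weight 24, value 65
- 1×gold bar + 1×necklace + 1×painting: weight 25, value 65
- 1×gold bar + 2×necklace: weight 26, value 65
Best: $65.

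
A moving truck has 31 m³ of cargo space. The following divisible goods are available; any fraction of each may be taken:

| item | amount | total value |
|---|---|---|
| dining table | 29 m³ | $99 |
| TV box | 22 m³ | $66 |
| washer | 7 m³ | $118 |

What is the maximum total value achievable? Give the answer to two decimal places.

Take in order of value per unit:
- washer (118/7 per unit): all 7 → value 118, running total 118.00
- dining table (99/29 per unit): 24 of 29 → value 24×99/29 = 81.9310, running total 199.93
Total 199.93.

199.93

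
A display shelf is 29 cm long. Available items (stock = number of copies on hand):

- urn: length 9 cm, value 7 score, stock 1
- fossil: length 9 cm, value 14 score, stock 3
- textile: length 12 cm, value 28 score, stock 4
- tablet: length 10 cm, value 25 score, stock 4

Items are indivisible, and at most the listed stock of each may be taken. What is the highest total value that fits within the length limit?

Best selections within length 29 and stock limits:
- 1×fossil + 2×tablet: length 29, value 64
- 1×urn + 2×tablet: length 29, value 57
- 2×textile: length 24, value 56
- 1×textile + 1×tablet: length 22, value 53
Best: 64 score.

64 score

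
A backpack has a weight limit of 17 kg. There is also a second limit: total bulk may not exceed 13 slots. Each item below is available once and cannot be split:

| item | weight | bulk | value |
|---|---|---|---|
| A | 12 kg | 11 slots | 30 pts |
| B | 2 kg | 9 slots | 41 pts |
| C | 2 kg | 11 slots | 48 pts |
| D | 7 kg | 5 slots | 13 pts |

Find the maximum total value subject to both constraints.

Feasible sets respecting both limits:
- C: weight 2, bulk 11, value 48
- B: weight 2, bulk 9, value 41
- A: weight 12, bulk 11, value 30
Best: 48 pts.

48 pts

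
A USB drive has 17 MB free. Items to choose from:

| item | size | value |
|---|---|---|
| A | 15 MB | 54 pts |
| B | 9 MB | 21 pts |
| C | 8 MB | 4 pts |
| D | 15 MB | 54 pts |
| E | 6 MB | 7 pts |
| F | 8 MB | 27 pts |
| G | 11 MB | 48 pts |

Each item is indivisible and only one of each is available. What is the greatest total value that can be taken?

55 pts

Check high-value combinations within 17 MB:
- E+G: size 6+11=17, value 7+48=55
- A: size 15, value 54
- D: size 15, value 54
Best: 55 pts.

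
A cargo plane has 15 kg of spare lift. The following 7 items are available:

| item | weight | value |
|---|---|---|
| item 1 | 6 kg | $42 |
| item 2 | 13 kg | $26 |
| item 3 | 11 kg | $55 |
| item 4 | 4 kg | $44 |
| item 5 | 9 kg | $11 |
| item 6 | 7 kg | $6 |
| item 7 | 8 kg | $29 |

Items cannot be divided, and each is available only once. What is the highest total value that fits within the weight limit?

$99

Check high-value combinations within 15 kg:
- item 3+item 4: weight 11+4=15, value 55+44=99
- item 1+item 4: weight 6+4=10, value 42+44=86
- item 4+item 7: weight 4+8=12, value 44+29=73
- item 1+item 7: weight 6+8=14, value 42+29=71
- item 3: weight 11, value 55
Best: $99.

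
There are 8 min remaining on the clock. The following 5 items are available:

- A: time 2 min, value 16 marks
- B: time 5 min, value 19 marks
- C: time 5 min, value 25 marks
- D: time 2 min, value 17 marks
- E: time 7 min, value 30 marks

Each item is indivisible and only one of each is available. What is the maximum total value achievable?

Check high-value combinations within 8 min:
- C+D: time 5+2=7, value 25+17=42
- A+C: time 2+5=7, value 16+25=41
- B+D: time 5+2=7, value 19+17=36
- A+B: time 2+5=7, value 16+19=35
- A+D: time 2+2=4, value 16+17=33
Best: 42 marks.

42 marks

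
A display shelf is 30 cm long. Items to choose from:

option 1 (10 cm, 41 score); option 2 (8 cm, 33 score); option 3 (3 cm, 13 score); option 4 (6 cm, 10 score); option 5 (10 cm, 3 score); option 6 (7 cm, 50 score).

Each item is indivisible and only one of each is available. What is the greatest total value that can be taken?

137 score

Check high-value combinations within 30 cm:
- option 1+option 2+option 3+option 6: length 10+8+3+7=28, value 41+33+13+50=137
- option 1+option 2+option 6: length 10+8+7=25, value 41+33+50=124
- option 1+option 3+option 4+option 6: length 10+3+6+7=26, value 41+13+10+50=114
- option 1+option 3+option 5+option 6: length 10+3+10+7=30, value 41+13+3+50=107
- option 2+option 3+option 4+option 6: length 8+3+6+7=24, value 33+13+10+50=106
Best: 137 score.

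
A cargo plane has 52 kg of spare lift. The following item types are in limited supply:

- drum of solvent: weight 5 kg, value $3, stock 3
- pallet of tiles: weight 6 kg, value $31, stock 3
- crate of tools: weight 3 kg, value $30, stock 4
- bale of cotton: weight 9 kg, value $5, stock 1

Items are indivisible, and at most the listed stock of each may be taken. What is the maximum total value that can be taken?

Best selections within weight 52 and stock limits:
- 2×drum of solvent + 3×pallet of tiles + 4×crate of tools + 1×bale of cotton: weight 49, value 224
- 3×drum of solvent + 3×pallet of tiles + 4×crate of tools: weight 45, value 222
Best: $224.

$224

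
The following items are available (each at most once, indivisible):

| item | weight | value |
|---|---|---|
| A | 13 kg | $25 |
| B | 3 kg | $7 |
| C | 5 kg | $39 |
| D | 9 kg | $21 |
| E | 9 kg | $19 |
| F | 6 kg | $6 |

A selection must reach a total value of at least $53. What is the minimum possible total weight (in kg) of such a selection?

14

Subsets with value ≥ 53, sorted by total weight:
- C+D: weight 14, value 60
- C+E: weight 14, value 58
- B+C+D: weight 17, value 67
- B+C+E: weight 17, value 65
Minimum weight: 14 kg.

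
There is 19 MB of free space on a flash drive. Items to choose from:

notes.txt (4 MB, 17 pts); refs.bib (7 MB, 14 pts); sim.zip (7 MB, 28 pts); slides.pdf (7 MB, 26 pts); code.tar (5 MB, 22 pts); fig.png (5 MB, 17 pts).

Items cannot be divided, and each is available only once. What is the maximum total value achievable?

Check high-value combinations within 19 MB:
- sim.zip+slides.pdf+code.tar: size 7+7+5=19, value 28+26+22=76
- notes.txt+sim.zip+slides.pdf: size 4+7+7=18, value 17+28+26=71
- sim.zip+slides.pdf+fig.png: size 7+7+5=19, value 28+26+17=71
- notes.txt+sim.zip+code.tar: size 4+7+5=16, value 17+28+22=67
Best: 76 pts.

76 pts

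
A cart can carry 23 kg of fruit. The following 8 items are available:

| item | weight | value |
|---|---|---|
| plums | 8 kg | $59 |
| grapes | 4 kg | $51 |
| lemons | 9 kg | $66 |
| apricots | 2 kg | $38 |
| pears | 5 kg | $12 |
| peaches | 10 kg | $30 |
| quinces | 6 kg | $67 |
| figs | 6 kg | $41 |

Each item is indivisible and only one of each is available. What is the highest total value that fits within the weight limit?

$222

Check high-value combinations within 23 kg:
- grapes+lemons+apricots+quinces: weight 4+9+2+6=21, value 51+66+38+67=222
- plums+grapes+apricots+quinces: weight 8+4+2+6=20, value 59+51+38+67=215
- plums+grapes+lemons+apricots: weight 8+4+9+2=23, value 59+51+66+38=214
- lemons+apricots+quinces+figs: weight 9+2+6+6=23, value 66+38+67+41=212
- grapes+apricots+pears+quinces+figs: weight 4+2+5+6+6=23, value 51+38+12+67+41=209
Best: $222.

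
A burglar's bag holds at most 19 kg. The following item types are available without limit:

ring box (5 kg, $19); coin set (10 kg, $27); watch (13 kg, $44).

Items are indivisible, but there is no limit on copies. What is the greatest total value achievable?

Best value-per-unit is ring box at 19/5; filling with it alone gives 3×19 = 57.
Optimal mix: 1×ring box + 1×watch → weight 18, value 63.

$63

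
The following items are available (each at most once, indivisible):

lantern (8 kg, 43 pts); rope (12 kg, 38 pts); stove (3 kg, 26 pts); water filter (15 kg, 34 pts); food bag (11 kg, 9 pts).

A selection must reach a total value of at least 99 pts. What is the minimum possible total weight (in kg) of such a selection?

23

Subsets with value ≥ 99, sorted by total weight:
- lantern+rope+stove: weight 23, value 107
- lantern+stove+water filter: weight 26, value 103
- lantern+rope+stove+food bag: weight 34, value 116
- lantern+rope+water filter: weight 35, value 115
Minimum weight: 23 kg.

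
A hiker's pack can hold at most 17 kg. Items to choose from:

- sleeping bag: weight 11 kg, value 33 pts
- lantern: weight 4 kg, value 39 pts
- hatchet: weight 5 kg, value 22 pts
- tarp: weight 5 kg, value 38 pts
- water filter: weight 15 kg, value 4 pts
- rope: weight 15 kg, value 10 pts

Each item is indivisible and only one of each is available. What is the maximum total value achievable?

Check high-value combinations within 17 kg:
- lantern+hatchet+tarp: weight 4+5+5=14, value 39+22+38=99
- lantern+tarp: weight 4+5=9, value 39+38=77
- sleeping bag+lantern: weight 11+4=15, value 33+39=72
Best: 99 pts.

99 pts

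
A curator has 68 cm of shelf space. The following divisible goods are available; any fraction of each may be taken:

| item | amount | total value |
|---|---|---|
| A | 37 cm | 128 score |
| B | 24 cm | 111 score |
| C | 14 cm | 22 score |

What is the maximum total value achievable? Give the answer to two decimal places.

Take in order of value per unit:
- B (111/24 per unit): all 24 → value 111, running total 111.00
- A (128/37 per unit): all 37 → value 128, running total 239.00
- C (22/14 per unit): 7 of 14 → value 7×22/14 = 11.0000, running total 250.00
Total 250.00.

250.00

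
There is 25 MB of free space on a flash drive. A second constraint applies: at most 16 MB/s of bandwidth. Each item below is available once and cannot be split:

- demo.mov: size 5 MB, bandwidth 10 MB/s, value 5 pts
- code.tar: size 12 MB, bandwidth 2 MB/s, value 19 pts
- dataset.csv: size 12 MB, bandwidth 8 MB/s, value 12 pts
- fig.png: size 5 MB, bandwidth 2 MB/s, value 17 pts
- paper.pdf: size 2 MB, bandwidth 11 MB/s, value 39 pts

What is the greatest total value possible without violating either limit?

75 pts

Feasible sets respecting both limits:
- code.tar+fig.png+paper.pdf: size 19, bandwidth 15, value 75
- code.tar+paper.pdf: size 14, bandwidth 13, value 58
- fig.png+paper.pdf: size 7, bandwidth 13, value 56
Best: 75 pts.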